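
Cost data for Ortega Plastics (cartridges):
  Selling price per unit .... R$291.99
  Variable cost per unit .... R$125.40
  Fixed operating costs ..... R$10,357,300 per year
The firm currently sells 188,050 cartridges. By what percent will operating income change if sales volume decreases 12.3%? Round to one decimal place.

-18.4%

Total contribution margin = 188,050 × R$166.59 = R$31,327,249.50.
Operating income = contribution − fixed costs = R$31,327,249.50 − R$10,357,300 = R$20,969,949.50.
DOL = contribution ÷ EBIT = R$31,327,249.50 ÷ R$20,969,949.50 = 1.4939.
So EBIT moves 1.4939 × (-12.3%) = -18.4%.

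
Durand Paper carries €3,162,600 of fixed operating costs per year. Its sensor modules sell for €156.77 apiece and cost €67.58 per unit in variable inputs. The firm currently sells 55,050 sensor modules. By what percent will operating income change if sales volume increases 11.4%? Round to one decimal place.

+32.0%

At 55,050 units, contribution = 55,050 × €89.19 = €4,909,909.50.
Subtracting fixed costs: EBIT = €4,909,909.50 − €3,162,600 = €1,747,309.50.
DOL = contribution ÷ EBIT = €4,909,909.50 ÷ €1,747,309.50 = 2.8100.
%ΔEBIT = DOL × %ΔSales = 2.8100 × +11.4% = +32.0%.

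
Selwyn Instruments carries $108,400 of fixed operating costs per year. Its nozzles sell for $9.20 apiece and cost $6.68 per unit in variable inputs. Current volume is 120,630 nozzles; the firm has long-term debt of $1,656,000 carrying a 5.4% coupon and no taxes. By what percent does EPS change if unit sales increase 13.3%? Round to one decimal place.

Contribution at this volume is 120,630 × $2.52 = $303,987.60.
EBIT = $303,987.60 − $108,400 = $195,587.60.
Interest = $89,424.00, so EBIT − I = $106,163.60.
Degree of combined leverage = contribution ÷ (EBIT − I) = $303,987.60 ÷ $106,163.60 = 2.8634.
%ΔEPS = DCL × %ΔSales = 2.8634 × +13.3% = +38.1%.

+38.1%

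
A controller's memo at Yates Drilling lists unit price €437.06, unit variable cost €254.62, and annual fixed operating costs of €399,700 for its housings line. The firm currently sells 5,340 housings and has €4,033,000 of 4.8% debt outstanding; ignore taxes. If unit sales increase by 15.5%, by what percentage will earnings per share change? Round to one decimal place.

+39.6%

Total contribution margin = 5,340 × €182.44 = €974,229.60.
EBIT = €974,229.60 − €399,700 = €574,529.60.
After interest of €193,584.00, pre-tax earnings = €380,945.60.
Degree of combined leverage = contribution ÷ (EBIT − I) = €974,229.60 ÷ €380,945.60 = 2.5574.
%ΔEPS = DCL × %ΔSales = 2.5574 × +15.5% = +39.6%.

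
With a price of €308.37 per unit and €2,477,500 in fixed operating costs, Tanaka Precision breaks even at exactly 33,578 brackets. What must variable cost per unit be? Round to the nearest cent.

Contribution per unit must be FC / Q = €2,477,500 / 33,578 = €73.7834.
Variable cost per unit = €308.37 − €73.7834 = €234.59.

€234.59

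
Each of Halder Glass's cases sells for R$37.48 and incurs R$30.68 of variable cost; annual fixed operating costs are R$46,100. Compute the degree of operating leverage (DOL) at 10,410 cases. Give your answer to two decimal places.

Contribution at this volume is 10,410 × R$6.80 = R$70,788.00.
Operating income = contribution − fixed costs = R$70,788.00 − R$46,100 = R$24,688.00.
So DOL = total CM / EBIT = R$70,788.00 / R$24,688.00 = 2.8673.

2.87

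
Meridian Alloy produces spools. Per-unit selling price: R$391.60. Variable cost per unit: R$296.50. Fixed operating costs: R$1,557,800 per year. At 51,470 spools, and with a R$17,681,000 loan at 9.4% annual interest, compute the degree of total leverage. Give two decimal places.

2.92

At 51,470 units, contribution = 51,470 × R$95.10 = R$4,894,797.00.
Operating income = contribution − fixed costs = R$4,894,797.00 − R$1,557,800 = R$3,336,997.00. Interest = R$1,662,014.00, so EBIT − I = R$1,674,983.00.
DCL = contribution ÷ (EBIT − I) = R$4,894,797.00 ÷ R$1,674,983.00 = 2.9223.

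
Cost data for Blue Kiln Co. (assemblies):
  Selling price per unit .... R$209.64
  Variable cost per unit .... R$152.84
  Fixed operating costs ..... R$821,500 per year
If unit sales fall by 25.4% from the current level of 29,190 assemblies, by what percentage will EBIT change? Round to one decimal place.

At 29,190 units, contribution = 29,190 × R$56.80 = R$1,657,992.00.
EBIT = R$1,657,992.00 − R$821,500 = R$836,492.00.
DOL = contribution ÷ EBIT = R$1,657,992.00 ÷ R$836,492.00 = 1.9821.
%ΔEBIT = DOL × %ΔSales = 1.9821 × -25.4% = -50.3%.

-50.3%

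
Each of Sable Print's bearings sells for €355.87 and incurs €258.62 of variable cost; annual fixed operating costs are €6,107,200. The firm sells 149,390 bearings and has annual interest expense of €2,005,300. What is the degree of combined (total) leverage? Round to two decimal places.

Total contribution margin = 149,390 × €97.25 = €14,528,177.50.
Operating income = contribution − fixed costs = €14,528,177.50 − €6,107,200 = €8,420,977.50. Interest = €2,005,300.00.
DOL = €14,528,177.50 ÷ €8,420,977.50 = 1.7252; DFL = €8,420,977.50 ÷ €6,415,677.50 = 1.3126.
DCL = DOL × DFL = 1.7252 × 1.3126 = 2.2645.

2.26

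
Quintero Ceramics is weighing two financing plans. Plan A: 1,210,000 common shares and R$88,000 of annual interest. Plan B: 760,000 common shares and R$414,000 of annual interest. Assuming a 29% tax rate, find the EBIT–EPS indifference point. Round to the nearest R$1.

At indifference, (EBIT − 88,000)(1 − t)/1,210,000 = (EBIT − 414,000)(1 − t)/760,000.
Cancelling (1 − t) and cross-multiplying: 760,000·(EBIT − 88,000) = 1,210,000·(EBIT − 414,000).
EBIT × (1,210,000 − 760,000) = 414,000 × 1,210,000 − 88,000 × 760,000 = 434,060,000,000, so EBIT = 434,060,000,000 ÷ 450,000 = 964,577.78.

R$964,578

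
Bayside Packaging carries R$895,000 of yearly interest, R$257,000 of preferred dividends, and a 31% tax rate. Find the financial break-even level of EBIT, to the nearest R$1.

Grossing the preferred dividend up to pre-tax terms: R$257,000 / (1 − 0.31) = R$372,463.77.
Financial break-even EBIT = interest + D_p ÷ (1 − t) = R$895,000 + R$372,463.77 = R$1,267,463.77.

R$1,267,464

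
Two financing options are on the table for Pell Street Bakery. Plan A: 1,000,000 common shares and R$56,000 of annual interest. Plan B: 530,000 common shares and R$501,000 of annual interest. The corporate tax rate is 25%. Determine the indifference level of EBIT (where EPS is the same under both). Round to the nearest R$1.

At indifference, (EBIT − 56,000)(1 − t)/1,000,000 = (EBIT − 501,000)(1 − t)/530,000.
Cancelling (1 − t) and cross-multiplying: 530,000·(EBIT − 56,000) = 1,000,000·(EBIT − 501,000).
Solving, EBIT = (501,000·1,000,000 − 56,000·530,000) / (1,000,000 − 530,000) = 471,320,000,000 / 470,000 = 1,002,808.51.

R$1,002,809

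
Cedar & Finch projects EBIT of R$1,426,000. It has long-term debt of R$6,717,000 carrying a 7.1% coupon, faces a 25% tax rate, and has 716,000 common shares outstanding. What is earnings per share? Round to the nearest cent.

Pre-tax income = R$1,426,000 − R$476,907.00 = R$949,093.00.
Net income = R$949,093.00 × (1 − 0.25) = R$711,819.75.
EPS = R$711,819.75 ÷ 716,000 = R$0.99.

R$0.99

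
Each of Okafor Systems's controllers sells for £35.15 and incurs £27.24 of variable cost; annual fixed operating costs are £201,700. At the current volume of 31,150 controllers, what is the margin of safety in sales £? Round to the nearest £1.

£198,620

Contribution margin per unit = £35.15 − £27.24 = £7.91. Break-even units = £201,700 ÷ £7.91 = 25,499.37; break-even revenue = 25,499.37 × £35.15 = £896,302.78.
Current sales = 31,150 × £35.15 = £1,094,922.50.
Margin of safety = £1,094,922.50 − £896,302.78 = £198,620.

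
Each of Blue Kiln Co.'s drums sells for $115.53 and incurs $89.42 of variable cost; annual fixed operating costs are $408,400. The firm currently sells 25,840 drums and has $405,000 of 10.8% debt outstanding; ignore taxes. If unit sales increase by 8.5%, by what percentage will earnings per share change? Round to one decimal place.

At 25,840 units, contribution = 25,840 × $26.11 = $674,682.40.
EBIT = $674,682.40 − $408,400 = $266,282.40.
Interest = $43,740.00, so EBIT − I = $222,542.40.
DCL = total CM / (EBIT − I) = $674,682.40 / $222,542.40 = 3.0317.
%ΔEPS = DCL × %ΔSales = 3.0317 × +8.5% = +25.8%.

+25.8%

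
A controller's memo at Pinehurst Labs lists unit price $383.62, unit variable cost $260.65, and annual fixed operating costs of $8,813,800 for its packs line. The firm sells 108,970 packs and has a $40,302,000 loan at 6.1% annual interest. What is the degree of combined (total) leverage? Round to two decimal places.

6.30

Total contribution margin = 108,970 × $122.97 = $13,400,040.90.
EBIT = $13,400,040.90 − $8,813,800 = $4,586,240.90. Interest = $2,458,422.00.
DOL = $13,400,040.90 ÷ $4,586,240.90 = 2.9218; DFL = $4,586,240.90 ÷ $2,127,818.90 = 2.1554.
DCL = DOL × DFL = 2.9218 × 2.1554 = 6.2976.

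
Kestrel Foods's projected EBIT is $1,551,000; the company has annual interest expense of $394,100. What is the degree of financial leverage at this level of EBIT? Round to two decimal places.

Annual interest charges come to $394,100.00.
DFL = EBIT ÷ (EBIT − I) = $1,551,000 ÷ ($1,551,000 − $394,100.00) = $1,551,000 ÷ $1,156,900.00 = 1.3407.

1.34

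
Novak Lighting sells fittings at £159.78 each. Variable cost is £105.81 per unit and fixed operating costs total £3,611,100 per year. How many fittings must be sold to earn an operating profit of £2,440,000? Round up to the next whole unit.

Contribution margin per unit = £159.78 − £105.81 = £53.97.
Need Q such that Q × £53.97 − £3,611,100 = £2,440,000, i.e. Q = £6,051,100 / £53.97 = 112,119.70 → 112,120.

112,120 fittings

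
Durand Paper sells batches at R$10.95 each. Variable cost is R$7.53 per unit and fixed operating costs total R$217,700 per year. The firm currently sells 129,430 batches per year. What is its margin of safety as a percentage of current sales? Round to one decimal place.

50.8%

Unit CM = price − variable cost = R$10.95 − R$7.53 = R$3.42. Break-even units = R$217,700 ÷ R$3.42 = 63,654.97; break-even revenue = 63,654.97 × R$10.95 = R$697,021.93.
Actual sales revenue = 129,430 × R$10.95 = R$1,417,258.50.
Margin of safety = (R$1,417,258.50 − R$697,021.93) ÷ R$1,417,258.50 = 50.8%.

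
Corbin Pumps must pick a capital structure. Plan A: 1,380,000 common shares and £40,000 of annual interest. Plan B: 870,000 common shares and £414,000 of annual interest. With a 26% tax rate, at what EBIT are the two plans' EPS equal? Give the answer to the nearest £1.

Set EPS_A = EPS_B: (EBIT − £40,000)(1 − 0.26) ÷ 1,380,000 = (EBIT − £414,000)(1 − 0.26) ÷ 870,000.
Cancelling (1 − t) and cross-multiplying: 870,000·(EBIT − 40,000) = 1,380,000·(EBIT − 414,000).
EBIT × (1,380,000 − 870,000) = 414,000 × 1,380,000 − 40,000 × 870,000 = 536,520,000,000, so EBIT = 536,520,000,000 ÷ 510,000 = 1,052,000.00.

£1,052,000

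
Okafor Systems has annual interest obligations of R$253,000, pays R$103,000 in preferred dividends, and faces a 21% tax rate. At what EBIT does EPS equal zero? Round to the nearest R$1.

R$383,380

Preferred dividends are paid after tax, so their pre-tax equivalent is R$103,000 ÷ (1 − 0.21) = R$130,379.75.
Financial break-even EBIT = interest + D_p ÷ (1 − t) = R$253,000 + R$130,379.75 = R$383,379.75.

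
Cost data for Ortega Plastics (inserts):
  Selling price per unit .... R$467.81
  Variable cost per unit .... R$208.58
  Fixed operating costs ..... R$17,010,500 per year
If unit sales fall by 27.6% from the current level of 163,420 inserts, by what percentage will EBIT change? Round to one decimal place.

Contribution at this volume is 163,420 × R$259.23 = R$42,363,366.60.
EBIT = R$42,363,366.60 − R$17,010,500 = R$25,352,866.60.
So DOL = total CM / EBIT = R$42,363,366.60 / R$25,352,866.60 = 1.6709.
Operating income changes by 1.6709 × -27.6% = -46.1%.

-46.1%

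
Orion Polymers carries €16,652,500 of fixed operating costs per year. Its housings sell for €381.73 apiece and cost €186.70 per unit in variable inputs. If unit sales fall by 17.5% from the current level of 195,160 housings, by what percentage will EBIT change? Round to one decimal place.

Contribution at this volume is 195,160 × €195.03 = €38,062,054.80.
Operating income = contribution − fixed costs = €38,062,054.80 − €16,652,500 = €21,409,554.80.
Degree of operating leverage = €38,062,054.80 / €21,409,554.80 = 1.7778.
Operating income changes by 1.7778 × -17.5% = -31.1%.

-31.1%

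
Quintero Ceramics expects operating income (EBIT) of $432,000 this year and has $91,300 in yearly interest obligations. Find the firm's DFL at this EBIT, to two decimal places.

1.27

Annual interest charges come to $91,300.00.
Degree of financial leverage = EBIT / (EBIT − interest) = $432,000 / $340,700.00 = 1.2680.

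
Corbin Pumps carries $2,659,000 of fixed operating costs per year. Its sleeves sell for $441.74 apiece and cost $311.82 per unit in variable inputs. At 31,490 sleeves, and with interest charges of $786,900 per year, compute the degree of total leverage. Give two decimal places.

6.34

At 31,490 units, contribution = 31,490 × $129.92 = $4,091,180.80.
Operating income = contribution − fixed costs = $4,091,180.80 − $2,659,000 = $1,432,180.80. Interest = $786,900.00.
DOL = $4,091,180.80 ÷ $1,432,180.80 = 2.8566; DFL = $1,432,180.80 ÷ $645,280.80 = 2.2195.
DCL = DOL × DFL = 2.8566 × 2.2195 = 6.3402.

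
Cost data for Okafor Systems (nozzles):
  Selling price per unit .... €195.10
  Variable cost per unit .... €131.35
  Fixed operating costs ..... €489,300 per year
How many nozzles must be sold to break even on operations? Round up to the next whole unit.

Contribution margin per unit = €195.10 − €131.35 = €63.75.
Break-even volume = fixed costs ÷ CM per unit = €489,300 ÷ €63.75 = 7,675.29, so 7,676 nozzles.

7,676 nozzles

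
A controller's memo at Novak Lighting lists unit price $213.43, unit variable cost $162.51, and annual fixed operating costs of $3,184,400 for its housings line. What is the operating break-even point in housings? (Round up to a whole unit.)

Each unit contributes $213.43 − $162.51 = $50.92.
Break-even Q = $3,184,400 / $50.92 = 62,537.31 → 62,538 housings.

62,538 housings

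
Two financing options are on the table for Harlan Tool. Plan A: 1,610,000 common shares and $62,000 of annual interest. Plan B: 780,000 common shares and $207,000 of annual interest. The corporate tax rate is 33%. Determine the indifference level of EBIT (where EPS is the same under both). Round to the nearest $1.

$343,265

Set EPS_A = EPS_B: (EBIT − $62,000)(1 − 0.33) ÷ 1,610,000 = (EBIT − $207,000)(1 − 0.33) ÷ 780,000.
Cancelling (1 − t) and cross-multiplying: 780,000·(EBIT − 62,000) = 1,610,000·(EBIT − 207,000).
EBIT × (1,610,000 − 780,000) = 207,000 × 1,610,000 − 62,000 × 780,000 = 284,910,000,000, so EBIT = 284,910,000,000 ÷ 830,000 = 343,265.06.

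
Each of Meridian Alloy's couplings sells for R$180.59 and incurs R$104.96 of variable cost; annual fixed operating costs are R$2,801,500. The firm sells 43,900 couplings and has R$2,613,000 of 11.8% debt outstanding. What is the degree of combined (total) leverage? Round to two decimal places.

15.79

Contribution at this volume is 43,900 × R$75.63 = R$3,320,157.00.
Operating income = contribution − fixed costs = R$3,320,157.00 − R$2,801,500 = R$518,657.00. Interest = R$308,334.00, so EBIT − I = R$210,323.00.
DCL = contribution ÷ (EBIT − I) = R$3,320,157.00 ÷ R$210,323.00 = 15.7860.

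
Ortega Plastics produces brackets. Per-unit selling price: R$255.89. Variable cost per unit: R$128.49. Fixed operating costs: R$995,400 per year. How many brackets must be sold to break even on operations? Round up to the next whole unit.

7,814 brackets

Each unit contributes R$255.89 − R$128.49 = R$127.40.
Break-even volume = fixed costs ÷ CM per unit = R$995,400 ÷ R$127.40 = 7,813.19, so 7,814 brackets.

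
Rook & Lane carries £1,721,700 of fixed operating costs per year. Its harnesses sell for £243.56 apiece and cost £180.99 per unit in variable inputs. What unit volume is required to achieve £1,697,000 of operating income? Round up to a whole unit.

54,639 harnesses

Contribution margin per unit = £243.56 − £180.99 = £62.57.
Need Q such that Q × £62.57 − £1,721,700 = £1,697,000, i.e. Q = £3,418,700 / £62.57 = 54,638.01 → 54,639.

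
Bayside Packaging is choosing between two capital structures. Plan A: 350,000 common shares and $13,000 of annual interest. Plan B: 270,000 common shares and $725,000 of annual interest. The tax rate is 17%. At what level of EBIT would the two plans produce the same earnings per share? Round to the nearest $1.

$3,128,000

Set EPS_A = EPS_B: (EBIT − $13,000)(1 − 0.17) ÷ 350,000 = (EBIT − $725,000)(1 − 0.17) ÷ 270,000.
The (1 − t) factor cancels: (EBIT − 13,000) × 270,000 = (EBIT − 725,000) × 350,000.
EBIT × (350,000 − 270,000) = 725,000 × 350,000 − 13,000 × 270,000 = 250,240,000,000, so EBIT = 250,240,000,000 ÷ 80,000 = 3,128,000.00.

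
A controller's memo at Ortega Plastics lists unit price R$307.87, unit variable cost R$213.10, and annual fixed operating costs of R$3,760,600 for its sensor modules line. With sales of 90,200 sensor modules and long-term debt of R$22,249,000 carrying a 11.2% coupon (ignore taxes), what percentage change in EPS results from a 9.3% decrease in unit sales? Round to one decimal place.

Contribution at this volume is 90,200 × R$94.77 = R$8,548,254.00.
EBIT = R$8,548,254.00 − R$3,760,600 = R$4,787,654.00.
Interest = R$2,491,888.00, so EBIT − I = R$2,295,766.00.
DCL = total CM / (EBIT − I) = R$8,548,254.00 / R$2,295,766.00 = 3.7235.
EPS therefore changes by 3.7235 × (-9.3%) = -34.6%.

-34.6%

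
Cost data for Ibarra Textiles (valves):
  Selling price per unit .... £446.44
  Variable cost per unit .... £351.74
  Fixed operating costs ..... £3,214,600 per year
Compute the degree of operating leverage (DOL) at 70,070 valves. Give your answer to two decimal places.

1.94

Contribution at this volume is 70,070 × £94.70 = £6,635,629.00.
Subtracting fixed costs: EBIT = £6,635,629.00 − £3,214,600 = £3,421,029.00.
Degree of operating leverage = £6,635,629.00 / £3,421,029.00 = 1.9397.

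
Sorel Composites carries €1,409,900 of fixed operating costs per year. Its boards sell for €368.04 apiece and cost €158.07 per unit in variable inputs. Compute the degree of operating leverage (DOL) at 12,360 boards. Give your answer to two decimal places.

2.19

Total contribution margin = 12,360 × €209.97 = €2,595,229.20.
Subtracting fixed costs: EBIT = €2,595,229.20 − €1,409,900 = €1,185,329.20.
DOL = contribution ÷ EBIT = €2,595,229.20 ÷ €1,185,329.20 = 2.1895.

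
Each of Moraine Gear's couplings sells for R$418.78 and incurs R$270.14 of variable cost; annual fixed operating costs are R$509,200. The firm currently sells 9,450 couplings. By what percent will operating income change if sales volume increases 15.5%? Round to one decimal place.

+24.3%

At 9,450 units, contribution = 9,450 × R$148.64 = R$1,404,648.00.
Operating income = contribution − fixed costs = R$1,404,648.00 − R$509,200 = R$895,448.00.
DOL = contribution ÷ EBIT = R$1,404,648.00 ÷ R$895,448.00 = 1.5687.
%ΔEBIT = DOL × %ΔSales = 1.5687 × +15.5% = +24.3%.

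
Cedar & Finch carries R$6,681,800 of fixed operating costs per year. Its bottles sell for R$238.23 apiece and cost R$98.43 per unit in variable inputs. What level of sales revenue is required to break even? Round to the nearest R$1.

R$11,386,303

CM per unit = R$238.23 − R$98.43 = R$139.80; CM ratio = R$139.80 / R$238.23 = 0.5868.
Break-even revenue = fixed costs × price ÷ CM = R$6,681,800 × R$238.23 ÷ R$139.80 = R$11,386,303.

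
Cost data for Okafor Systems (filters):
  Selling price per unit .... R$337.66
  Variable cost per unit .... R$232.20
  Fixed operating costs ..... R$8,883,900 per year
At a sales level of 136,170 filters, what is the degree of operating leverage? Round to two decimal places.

2.62

At 136,170 units, contribution = 136,170 × R$105.46 = R$14,360,488.20.
EBIT = R$14,360,488.20 − R$8,883,900 = R$5,476,588.20.
So DOL = total CM / EBIT = R$14,360,488.20 / R$5,476,588.20 = 2.6222.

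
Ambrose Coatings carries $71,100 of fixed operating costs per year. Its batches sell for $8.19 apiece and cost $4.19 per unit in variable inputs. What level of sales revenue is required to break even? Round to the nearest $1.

CM per unit = $8.19 − $4.19 = $4.00; CM ratio = $4.00 / $8.19 = 0.4884.
Break-even revenue = fixed costs × price ÷ CM = $71,100 × $8.19 ÷ $4.00 = $145,577.

$145,577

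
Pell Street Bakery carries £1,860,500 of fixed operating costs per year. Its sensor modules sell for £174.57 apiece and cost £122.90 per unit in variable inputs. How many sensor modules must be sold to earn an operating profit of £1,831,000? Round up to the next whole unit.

71,444 sensor modules

Contribution margin per unit = £174.57 − £122.90 = £51.67.
Need Q such that Q × £51.67 − £1,860,500 = £1,831,000, i.e. Q = £3,691,500 / £51.67 = 71,443.78 → 71,444.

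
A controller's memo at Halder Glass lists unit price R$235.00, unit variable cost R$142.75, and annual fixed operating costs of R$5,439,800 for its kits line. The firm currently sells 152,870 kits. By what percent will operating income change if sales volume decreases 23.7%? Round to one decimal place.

Contribution at this volume is 152,870 × R$92.25 = R$14,102,257.50.
Operating income = contribution − fixed costs = R$14,102,257.50 − R$5,439,800 = R$8,662,457.50.
So DOL = total CM / EBIT = R$14,102,257.50 / R$8,662,457.50 = 1.6280.
%ΔEBIT = DOL × %ΔSales = 1.6280 × -23.7% = -38.6%.

-38.6%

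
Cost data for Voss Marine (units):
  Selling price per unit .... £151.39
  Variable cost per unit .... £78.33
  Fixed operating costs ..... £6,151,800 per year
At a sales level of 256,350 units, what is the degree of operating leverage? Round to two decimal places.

Contribution at this volume is 256,350 × £73.06 = £18,728,931.00.
Subtracting fixed costs: EBIT = £18,728,931.00 − £6,151,800 = £12,577,131.00.
So DOL = total CM / EBIT = £18,728,931.00 / £12,577,131.00 = 1.4891.

1.49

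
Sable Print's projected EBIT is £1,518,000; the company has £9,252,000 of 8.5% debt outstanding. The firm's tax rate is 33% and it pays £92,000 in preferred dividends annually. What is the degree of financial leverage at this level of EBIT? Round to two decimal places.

2.55

Annual interest charges come to £786,420.00.
Pre-tax preferred-dividend burden = £92,000 ÷ (1 − 0.33) = £137,313.43.
DFL = EBIT ÷ [EBIT − I − D_p/(1−t)] = £1,518,000 ÷ [£1,518,000 − £786,420.00 − £137,313.43] = £1,518,000 ÷ £594,266.57 = 2.5544.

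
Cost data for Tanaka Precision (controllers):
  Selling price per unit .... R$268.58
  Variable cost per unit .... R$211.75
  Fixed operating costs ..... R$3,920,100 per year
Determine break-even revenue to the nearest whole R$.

R$18,526,491

CM per unit = R$268.58 − R$211.75 = R$56.83; CM ratio = R$56.83 / R$268.58 = 0.2116.
Break-even sales = FC ÷ CM ratio = R$3,920,100 × R$268.58 / R$56.83 = R$18,526,491.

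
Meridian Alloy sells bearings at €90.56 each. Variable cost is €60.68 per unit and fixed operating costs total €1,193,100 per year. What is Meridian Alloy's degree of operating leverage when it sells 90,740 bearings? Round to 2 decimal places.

1.79

At 90,740 units, contribution = 90,740 × €29.88 = €2,711,311.20.
EBIT = €2,711,311.20 − €1,193,100 = €1,518,211.20.
So DOL = total CM / EBIT = €2,711,311.20 / €1,518,211.20 = 1.7859.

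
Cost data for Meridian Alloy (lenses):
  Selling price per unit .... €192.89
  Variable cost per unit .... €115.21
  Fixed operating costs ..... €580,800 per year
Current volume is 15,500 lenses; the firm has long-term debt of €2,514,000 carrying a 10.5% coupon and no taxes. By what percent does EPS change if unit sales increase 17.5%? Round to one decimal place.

+58.6%

Contribution at this volume is 15,500 × €77.68 = €1,204,040.00.
Operating income = contribution − fixed costs = €1,204,040.00 − €580,800 = €623,240.00.
After interest of €263,970.00, pre-tax earnings = €359,270.00.
Degree of combined leverage = contribution ÷ (EBIT − I) = €1,204,040.00 ÷ €359,270.00 = 3.3514.
%ΔEPS = DCL × %ΔSales = 3.3514 × +17.5% = +58.6%.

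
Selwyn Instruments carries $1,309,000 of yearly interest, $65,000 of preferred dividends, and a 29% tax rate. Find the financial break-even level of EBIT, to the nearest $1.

Grossing the preferred dividend up to pre-tax terms: $65,000 / (1 − 0.29) = $91,549.30.
EPS = 0 when EBIT covers interest plus the pre-tax preferred burden: $1,309,000 + $91,549.30 = $1,400,549.30.

$1,400,549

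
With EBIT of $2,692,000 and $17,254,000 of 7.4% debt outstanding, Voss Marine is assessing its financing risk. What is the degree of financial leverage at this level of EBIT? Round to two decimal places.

Annual interest charges come to $1,276,796.00.
DFL = EBIT ÷ (EBIT − I) = $2,692,000 ÷ ($2,692,000 − $1,276,796.00) = $2,692,000 ÷ $1,415,204.00 = 1.9022.

1.90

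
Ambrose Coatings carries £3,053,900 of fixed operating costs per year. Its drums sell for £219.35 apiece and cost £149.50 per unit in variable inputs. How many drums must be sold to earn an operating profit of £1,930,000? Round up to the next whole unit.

Unit CM = price − variable cost = £219.35 − £149.50 = £69.85.
Need Q such that Q × £69.85 − £3,053,900 = £1,930,000, i.e. Q = £4,983,900 / £69.85 = 71,351.47 → 71,352.

71,352 drums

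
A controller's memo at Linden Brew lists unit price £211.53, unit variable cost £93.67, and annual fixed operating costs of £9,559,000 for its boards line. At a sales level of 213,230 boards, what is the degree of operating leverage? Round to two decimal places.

1.61

Contribution at this volume is 213,230 × £117.86 = £25,131,287.80.
Operating income = contribution − fixed costs = £25,131,287.80 − £9,559,000 = £15,572,287.80.
So DOL = total CM / EBIT = £25,131,287.80 / £15,572,287.80 = 1.6138.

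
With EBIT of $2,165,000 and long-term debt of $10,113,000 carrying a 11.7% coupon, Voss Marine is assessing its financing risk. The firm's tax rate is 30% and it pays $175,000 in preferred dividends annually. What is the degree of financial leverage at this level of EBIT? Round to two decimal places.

Annual interest charges come to $1,183,221.00.
Pre-tax preferred-dividend burden = $175,000 ÷ (1 − 0.30) = $250,000.00.
DFL = EBIT ÷ [EBIT − I − D_p/(1−t)] = $2,165,000 ÷ [$2,165,000 − $1,183,221.00 − $250,000.00] = $2,165,000 ÷ $731,779.00 = 2.9585.

2.96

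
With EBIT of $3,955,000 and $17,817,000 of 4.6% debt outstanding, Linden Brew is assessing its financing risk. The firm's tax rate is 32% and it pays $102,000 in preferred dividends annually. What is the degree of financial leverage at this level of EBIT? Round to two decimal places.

Interest = $819,582.00.
Pre-tax preferred-dividend burden = $102,000 ÷ (1 − 0.32) = $150,000.00.
DFL = EBIT ÷ [EBIT − I − D_p/(1−t)] = $3,955,000 ÷ [$3,955,000 − $819,582.00 − $150,000.00] = $3,955,000 ÷ $2,985,418.00 = 1.3248.

1.32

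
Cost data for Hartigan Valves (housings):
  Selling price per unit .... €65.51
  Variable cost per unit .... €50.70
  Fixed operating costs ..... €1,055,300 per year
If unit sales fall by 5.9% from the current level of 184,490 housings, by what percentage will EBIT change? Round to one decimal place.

Total contribution margin = 184,490 × €14.81 = €2,732,296.90.
EBIT = €2,732,296.90 − €1,055,300 = €1,676,996.90.
DOL = contribution ÷ EBIT = €2,732,296.90 ÷ €1,676,996.90 = 1.6293.
So EBIT moves 1.6293 × (-5.9%) = -9.6%.

-9.6%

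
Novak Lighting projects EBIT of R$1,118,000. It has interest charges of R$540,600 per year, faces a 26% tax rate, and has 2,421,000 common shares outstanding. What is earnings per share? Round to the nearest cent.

Pre-tax income = R$1,118,000 − R$540,600.00 = R$577,400.00.
Net income = R$577,400.00 × (1 − 0.26) = R$427,276.00.
EPS = R$427,276.00 ÷ 2,421,000 = R$0.18.

R$0.18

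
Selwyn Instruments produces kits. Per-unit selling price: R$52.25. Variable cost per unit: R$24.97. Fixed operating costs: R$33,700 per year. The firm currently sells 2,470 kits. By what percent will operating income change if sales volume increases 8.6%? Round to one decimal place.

Contribution at this volume is 2,470 × R$27.28 = R$67,381.60.
EBIT = R$67,381.60 − R$33,700 = R$33,681.60.
DOL = contribution ÷ EBIT = R$67,381.60 ÷ R$33,681.60 = 2.0005.
%ΔEBIT = DOL × %ΔSales = 2.0005 × +8.6% = +17.2%.

+17.2%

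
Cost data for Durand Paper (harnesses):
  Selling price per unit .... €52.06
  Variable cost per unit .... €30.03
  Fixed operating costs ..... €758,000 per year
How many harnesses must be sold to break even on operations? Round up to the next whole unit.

34,408 harnesses

Each unit contributes €52.06 − €30.03 = €22.03.
Break-even volume = fixed costs ÷ CM per unit = €758,000 ÷ €22.03 = 34,407.63, so 34,408 harnesses.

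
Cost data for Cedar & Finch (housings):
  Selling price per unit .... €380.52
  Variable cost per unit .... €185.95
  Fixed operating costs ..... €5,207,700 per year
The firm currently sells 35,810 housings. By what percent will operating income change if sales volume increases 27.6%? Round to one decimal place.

Total contribution margin = 35,810 × €194.57 = €6,967,551.70.
EBIT = €6,967,551.70 − €5,207,700 = €1,759,851.70.
DOL = contribution ÷ EBIT = €6,967,551.70 ÷ €1,759,851.70 = 3.9592.
Operating income changes by 3.9592 × +27.6% = +109.3%.

+109.3%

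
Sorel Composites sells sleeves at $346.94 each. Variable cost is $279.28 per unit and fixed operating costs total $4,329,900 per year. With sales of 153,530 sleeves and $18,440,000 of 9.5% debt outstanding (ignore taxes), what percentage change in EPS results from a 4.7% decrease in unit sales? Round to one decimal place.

At 153,530 units, contribution = 153,530 × $67.66 = $10,387,839.80.
EBIT = $10,387,839.80 − $4,329,900 = $6,057,939.80.
After interest of $1,751,800.00, pre-tax earnings = $4,306,139.80.
Degree of combined leverage = contribution ÷ (EBIT − I) = $10,387,839.80 ÷ $4,306,139.80 = 2.4123.
EPS therefore changes by 2.4123 × (-4.7%) = -11.3%.

-11.3%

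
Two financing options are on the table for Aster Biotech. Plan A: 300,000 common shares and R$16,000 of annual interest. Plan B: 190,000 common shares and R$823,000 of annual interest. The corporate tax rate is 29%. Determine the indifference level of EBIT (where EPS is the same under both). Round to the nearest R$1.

Set EPS_A = EPS_B: (EBIT − R$16,000)(1 − 0.29) ÷ 300,000 = (EBIT − R$823,000)(1 − 0.29) ÷ 190,000.
The (1 − t) factor cancels: (EBIT − 16,000) × 190,000 = (EBIT − 823,000) × 300,000.
Solving, EBIT = (823,000·300,000 − 16,000·190,000) / (300,000 − 190,000) = 243,860,000,000 / 110,000 = 2,216,909.09.

R$2,216,909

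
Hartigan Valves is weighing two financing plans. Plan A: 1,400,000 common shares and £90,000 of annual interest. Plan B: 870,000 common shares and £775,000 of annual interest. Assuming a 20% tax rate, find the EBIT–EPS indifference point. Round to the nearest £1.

At indifference, (EBIT − 90,000)(1 − t)/1,400,000 = (EBIT − 775,000)(1 − t)/870,000.
Cancelling (1 − t) and cross-multiplying: 870,000·(EBIT − 90,000) = 1,400,000·(EBIT − 775,000).
EBIT × (1,400,000 − 870,000) = 775,000 × 1,400,000 − 90,000 × 870,000 = 1,006,700,000,000, so EBIT = 1,006,700,000,000 ÷ 530,000 = 1,899,433.96.

£1,899,434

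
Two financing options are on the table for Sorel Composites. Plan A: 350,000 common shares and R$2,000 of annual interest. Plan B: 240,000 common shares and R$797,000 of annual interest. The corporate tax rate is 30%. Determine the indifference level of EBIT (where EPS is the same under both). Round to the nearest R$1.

At indifference, (EBIT − 2,000)(1 − t)/350,000 = (EBIT − 797,000)(1 − t)/240,000.
Cancelling (1 − t) and cross-multiplying: 240,000·(EBIT − 2,000) = 350,000·(EBIT − 797,000).
Solving, EBIT = (797,000·350,000 − 2,000·240,000) / (350,000 − 240,000) = 278,470,000,000 / 110,000 = 2,531,545.45.

R$2,531,545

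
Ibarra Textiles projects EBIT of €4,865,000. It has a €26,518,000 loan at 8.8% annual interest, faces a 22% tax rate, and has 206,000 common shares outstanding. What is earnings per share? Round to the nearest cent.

€9.58

Interest = €2,333,584.00, so EBT = €4,865,000 − €2,333,584.00 = €2,531,416.00.
After tax at 22%: net income = €2,531,416.00 × 0.78 = €1,974,504.48.
Per share: €1,974,504.48 / 206,000 shares = €9.58.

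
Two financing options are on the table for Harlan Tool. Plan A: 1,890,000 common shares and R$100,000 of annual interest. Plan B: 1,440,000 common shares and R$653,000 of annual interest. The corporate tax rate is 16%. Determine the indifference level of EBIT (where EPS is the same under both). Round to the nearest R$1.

At indifference, (EBIT − 100,000)(1 − t)/1,890,000 = (EBIT − 653,000)(1 − t)/1,440,000.
The (1 − t) factor cancels: (EBIT − 100,000) × 1,440,000 = (EBIT − 653,000) × 1,890,000.
Solving, EBIT = (653,000·1,890,000 − 100,000·1,440,000) / (1,890,000 − 1,440,000) = 1,090,170,000,000 / 450,000 = 2,422,600.00.

R$2,422,600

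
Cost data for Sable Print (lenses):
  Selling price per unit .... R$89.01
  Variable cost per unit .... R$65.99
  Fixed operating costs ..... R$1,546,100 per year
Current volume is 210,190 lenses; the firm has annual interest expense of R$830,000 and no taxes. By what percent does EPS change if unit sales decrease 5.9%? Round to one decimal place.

-11.6%

Total contribution margin = 210,190 × R$23.02 = R$4,838,573.80.
Subtracting fixed costs: EBIT = R$4,838,573.80 − R$1,546,100 = R$3,292,473.80.
After interest of R$830,000.00, pre-tax earnings = R$2,462,473.80.
Degree of combined leverage = contribution ÷ (EBIT − I) = R$4,838,573.80 ÷ R$2,462,473.80 = 1.9649.
%ΔEPS = DCL × %ΔSales = 1.9649 × -5.9% = -11.6%.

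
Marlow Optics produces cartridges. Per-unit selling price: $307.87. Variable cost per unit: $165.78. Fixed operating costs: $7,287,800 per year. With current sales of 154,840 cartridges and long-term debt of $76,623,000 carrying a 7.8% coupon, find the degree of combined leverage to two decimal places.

Total contribution margin = 154,840 × $142.09 = $22,001,215.60.
Operating income = contribution − fixed costs = $22,001,215.60 − $7,287,800 = $14,713,415.60. Interest = $5,976,594.00, so EBIT − I = $8,736,821.60.
DCL = contribution ÷ (EBIT − I) = $22,001,215.60 ÷ $8,736,821.60 = 2.5182.

2.52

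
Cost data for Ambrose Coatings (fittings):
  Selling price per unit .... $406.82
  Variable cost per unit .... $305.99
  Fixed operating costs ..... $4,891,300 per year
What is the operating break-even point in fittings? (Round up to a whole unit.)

48,511 fittings

Unit CM = price − variable cost = $406.82 − $305.99 = $100.83.
Break-even volume = fixed costs ÷ CM per unit = $4,891,300 ÷ $100.83 = 48,510.36, so 48,511 fittings.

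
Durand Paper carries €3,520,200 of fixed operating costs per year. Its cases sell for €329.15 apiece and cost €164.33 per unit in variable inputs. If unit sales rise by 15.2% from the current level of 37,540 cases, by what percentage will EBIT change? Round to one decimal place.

+35.3%

At 37,540 units, contribution = 37,540 × €164.82 = €6,187,342.80.
Subtracting fixed costs: EBIT = €6,187,342.80 − €3,520,200 = €2,667,142.80.
So DOL = total CM / EBIT = €6,187,342.80 / €2,667,142.80 = 2.3198.
%ΔEBIT = DOL × %ΔSales = 2.3198 × +15.2% = +35.3%.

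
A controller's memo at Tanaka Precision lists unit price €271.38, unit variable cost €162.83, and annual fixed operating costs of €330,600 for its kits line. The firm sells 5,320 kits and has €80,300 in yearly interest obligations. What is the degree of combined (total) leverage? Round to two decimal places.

Total contribution margin = 5,320 × €108.55 = €577,486.00.
Operating income = contribution − fixed costs = €577,486.00 − €330,600 = €246,886.00. Interest = €80,300.00.
DOL = €577,486.00 ÷ €246,886.00 = 2.3391; DFL = €246,886.00 ÷ €166,586.00 = 1.4820.
DCL = DOL × DFL = 2.3391 × 1.4820 = 3.4665.

3.47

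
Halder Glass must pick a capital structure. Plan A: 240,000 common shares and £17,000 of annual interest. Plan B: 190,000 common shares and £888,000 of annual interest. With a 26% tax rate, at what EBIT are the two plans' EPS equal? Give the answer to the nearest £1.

Set EPS_A = EPS_B: (EBIT − £17,000)(1 − 0.26) ÷ 240,000 = (EBIT − £888,000)(1 − 0.26) ÷ 190,000.
The (1 − t) factor cancels: (EBIT − 17,000) × 190,000 = (EBIT − 888,000) × 240,000.
Solving, EBIT = (888,000·240,000 − 17,000·190,000) / (240,000 − 190,000) = 209,890,000,000 / 50,000 = 4,197,800.00.

£4,197,800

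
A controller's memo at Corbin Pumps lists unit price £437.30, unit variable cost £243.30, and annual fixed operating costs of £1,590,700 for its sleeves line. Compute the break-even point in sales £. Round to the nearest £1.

Contribution margin per unit = £437.30 − £243.30 = £194.00, a CM ratio of £194.00 ÷ £437.30 = 0.4436.
Break-even revenue = fixed costs × price ÷ CM = £1,590,700 × £437.30 ÷ £194.00 = £3,585,635.

£3,585,635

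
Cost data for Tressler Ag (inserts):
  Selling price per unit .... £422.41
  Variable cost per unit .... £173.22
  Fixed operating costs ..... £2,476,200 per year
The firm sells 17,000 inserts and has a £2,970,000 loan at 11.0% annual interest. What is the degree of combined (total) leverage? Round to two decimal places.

Contribution at this volume is 17,000 × £249.19 = £4,236,230.00.
EBIT = £4,236,230.00 − £2,476,200 = £1,760,030.00. Interest = £326,700.00, so EBIT − I = £1,433,330.00.
DCL = contribution ÷ (EBIT − I) = £4,236,230.00 ÷ £1,433,330.00 = 2.9555.

2.96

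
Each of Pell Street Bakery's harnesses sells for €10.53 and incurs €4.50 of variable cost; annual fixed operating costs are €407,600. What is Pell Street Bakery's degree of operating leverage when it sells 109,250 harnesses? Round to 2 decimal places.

2.62

At 109,250 units, contribution = 109,250 × €6.03 = €658,777.50.
EBIT = €658,777.50 − €407,600 = €251,177.50.
DOL = contribution ÷ EBIT = €658,777.50 ÷ €251,177.50 = 2.6228.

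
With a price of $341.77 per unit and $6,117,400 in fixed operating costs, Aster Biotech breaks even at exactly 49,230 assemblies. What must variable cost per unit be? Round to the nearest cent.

Contribution per unit must be FC / Q = $6,117,400 / 49,230 = $124.2616.
Hence VC = price − CM = $341.77 − $124.2616 = $217.51.

$217.51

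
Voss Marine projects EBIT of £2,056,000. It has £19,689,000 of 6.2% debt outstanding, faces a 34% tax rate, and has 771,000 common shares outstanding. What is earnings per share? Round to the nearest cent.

Pre-tax income = £2,056,000 − £1,220,718.00 = £835,282.00.
After tax at 34%: net income = £835,282.00 × 0.66 = £551,286.12.
Per share: £551,286.12 / 771,000 shares = £0.72.

£0.72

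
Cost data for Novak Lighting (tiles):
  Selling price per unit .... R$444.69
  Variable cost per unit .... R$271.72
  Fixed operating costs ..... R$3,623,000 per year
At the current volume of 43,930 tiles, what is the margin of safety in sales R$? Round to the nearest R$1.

Contribution margin per unit = R$444.69 − R$271.72 = R$172.97. Break-even units = R$3,623,000 ÷ R$172.97 = 20,945.83; break-even revenue = 20,945.83 × R$444.69 = R$9,314,400.59.
Current sales = 43,930 × R$444.69 = R$19,535,231.70.
Margin of safety = R$19,535,231.70 − R$9,314,400.59 = R$10,220,831.

R$10,220,831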